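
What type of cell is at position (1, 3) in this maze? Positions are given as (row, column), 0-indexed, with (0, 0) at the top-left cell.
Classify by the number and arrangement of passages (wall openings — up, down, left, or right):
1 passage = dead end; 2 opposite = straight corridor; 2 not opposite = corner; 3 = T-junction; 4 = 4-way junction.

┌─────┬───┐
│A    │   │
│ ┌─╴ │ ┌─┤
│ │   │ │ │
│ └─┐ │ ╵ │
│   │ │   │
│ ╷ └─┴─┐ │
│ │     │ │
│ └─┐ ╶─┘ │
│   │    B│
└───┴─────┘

Checking cell at (1, 3):
Number of passages: 2
Cell type: straight corridor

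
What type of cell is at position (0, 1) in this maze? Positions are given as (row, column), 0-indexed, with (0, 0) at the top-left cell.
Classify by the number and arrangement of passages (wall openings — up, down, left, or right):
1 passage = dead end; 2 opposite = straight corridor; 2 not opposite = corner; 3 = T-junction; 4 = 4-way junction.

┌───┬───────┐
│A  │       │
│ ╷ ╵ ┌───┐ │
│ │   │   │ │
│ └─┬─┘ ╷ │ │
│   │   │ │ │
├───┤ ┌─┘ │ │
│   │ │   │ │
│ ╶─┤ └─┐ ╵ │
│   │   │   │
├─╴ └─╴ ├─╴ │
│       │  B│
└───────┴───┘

Checking cell at (0, 1):
Number of passages: 2
Cell type: corner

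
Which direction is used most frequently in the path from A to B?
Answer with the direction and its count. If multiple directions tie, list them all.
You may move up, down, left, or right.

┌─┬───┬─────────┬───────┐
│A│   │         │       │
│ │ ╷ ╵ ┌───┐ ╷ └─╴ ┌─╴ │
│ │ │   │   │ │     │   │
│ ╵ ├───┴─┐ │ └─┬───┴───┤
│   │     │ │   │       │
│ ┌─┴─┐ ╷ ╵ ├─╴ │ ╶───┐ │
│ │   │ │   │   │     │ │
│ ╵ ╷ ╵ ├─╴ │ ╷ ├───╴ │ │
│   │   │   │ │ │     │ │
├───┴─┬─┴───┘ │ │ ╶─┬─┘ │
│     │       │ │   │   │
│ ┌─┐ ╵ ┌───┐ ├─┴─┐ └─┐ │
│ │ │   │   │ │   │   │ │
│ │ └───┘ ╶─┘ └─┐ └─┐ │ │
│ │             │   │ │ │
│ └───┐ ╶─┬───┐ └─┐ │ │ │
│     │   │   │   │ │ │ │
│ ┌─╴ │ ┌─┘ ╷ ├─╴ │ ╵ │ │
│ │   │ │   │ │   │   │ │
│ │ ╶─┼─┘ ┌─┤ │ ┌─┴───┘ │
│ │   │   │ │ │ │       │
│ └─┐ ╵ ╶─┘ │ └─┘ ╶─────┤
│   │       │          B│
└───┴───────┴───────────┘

Directions: down, down, right, up, up, right, down, right, up, right, right, right, down, down, right, down, left, down, down, left, left, left, down, left, up, left, left, down, down, down, right, right, down, left, down, right, down, right, up, right, up, right, up, right, down, down, down, right, right, right, right, right
Counts: {'down': 18, 'right': 19, 'up': 7, 'left': 8}
Most common: right (19 times)

Solution:

┌─┬───┬─────────┬───────┐
│A│↱ ↓│↱ → → ↓  │       │
│ │ ╷ ╵ ┌───┐ ╷ └─╴ ┌─╴ │
│↓│↑│↳ ↑│   │↓│     │   │
│ ╵ ├───┴─┐ │ └─┬───┴───┤
│↳ ↑│     │ │↳ ↓│       │
│ ┌─┴─┐ ╷ ╵ ├─╴ │ ╶───┐ │
│ │   │ │   │↓ ↲│     │ │
│ ╵ ╷ ╵ ├─╴ │ ╷ ├───╴ │ │
│   │   │   │↓│ │     │ │
├───┴─┬─┴───┘ │ │ ╶─┬─┘ │
│↓ ← ↰│↓ ← ← ↲│ │   │   │
│ ┌─┐ ╵ ┌───┐ ├─┴─┐ └─┐ │
│↓│ │↑ ↲│   │ │   │   │ │
│ │ └───┘ ╶─┘ └─┐ └─┐ │ │
│↓│             │   │ │ │
│ └───┐ ╶─┬───┐ └─┐ │ │ │
│↳ → ↓│   │↱ ↓│   │ │ │ │
│ ┌─╴ │ ┌─┘ ╷ ├─╴ │ ╵ │ │
│ │↓ ↲│ │↱ ↑│↓│   │   │ │
│ │ ╶─┼─┘ ┌─┤ │ ┌─┴───┘ │
│ │↳ ↓│↱ ↑│ │↓│ │       │
│ └─┐ ╵ ╶─┘ │ └─┘ ╶─────┤
│   │↳ ↑    │↳ → → → → B│
└───┴───────┴───────────┘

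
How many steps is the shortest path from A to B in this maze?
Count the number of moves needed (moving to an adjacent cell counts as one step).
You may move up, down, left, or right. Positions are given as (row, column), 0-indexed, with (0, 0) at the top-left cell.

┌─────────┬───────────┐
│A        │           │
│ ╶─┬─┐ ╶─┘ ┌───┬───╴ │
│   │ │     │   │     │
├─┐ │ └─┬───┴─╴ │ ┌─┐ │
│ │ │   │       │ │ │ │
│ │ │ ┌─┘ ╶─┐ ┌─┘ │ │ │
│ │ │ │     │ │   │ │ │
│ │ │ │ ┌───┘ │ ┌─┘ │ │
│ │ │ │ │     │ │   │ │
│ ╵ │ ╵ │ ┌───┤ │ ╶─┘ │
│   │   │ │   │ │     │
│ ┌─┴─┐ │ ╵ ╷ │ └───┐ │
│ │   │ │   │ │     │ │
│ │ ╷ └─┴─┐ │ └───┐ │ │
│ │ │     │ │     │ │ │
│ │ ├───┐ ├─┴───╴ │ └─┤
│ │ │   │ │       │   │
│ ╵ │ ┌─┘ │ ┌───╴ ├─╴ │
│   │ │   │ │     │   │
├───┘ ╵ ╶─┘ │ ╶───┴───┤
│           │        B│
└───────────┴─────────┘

Using BFS to find shortest path:
Start: (0, 0), End: (10, 10)
Path found:
(0,0) → (1,0) → (1,1) → (2,1) → (3,1) → (4,1) → (5,1) → (5,0) → (6,0) → (7,0) → (8,0) → (9,0) → (9,1) → (8,1) → (7,1) → (6,1) → (6,2) → (7,2) → (7,3) → (7,4) → (8,4) → (9,4) → (9,3) → (10,3) → (10,4) → (10,5) → (9,5) → (8,5) → (8,6) → (8,7) → (8,8) → (9,8) → (9,7) → (9,6) → (10,6) → (10,7) → (10,8) → (10,9) → (10,10)
Number of steps: 38

Solution:

┌─────────┬───────────┐
│A        │           │
│ ╶─┬─┐ ╶─┘ ┌───┬───╴ │
│↳ ↓│ │     │   │     │
├─┐ │ └─┬───┴─╴ │ ┌─┐ │
│ │↓│   │       │ │ │ │
│ │ │ ┌─┘ ╶─┐ ┌─┘ │ │ │
│ │↓│ │     │ │   │ │ │
│ │ │ │ ┌───┘ │ ┌─┘ │ │
│ │↓│ │ │     │ │   │ │
│ ╵ │ ╵ │ ┌───┤ │ ╶─┘ │
│↓ ↲│   │ │   │ │     │
│ ┌─┴─┐ │ ╵ ╷ │ └───┐ │
│↓│↱ ↓│ │   │ │     │ │
│ │ ╷ └─┴─┐ │ └───┐ │ │
│↓│↑│↳ → ↓│ │     │ │ │
│ │ ├───┐ ├─┴───╴ │ └─┤
│↓│↑│   │↓│↱ → → ↓│   │
│ ╵ │ ┌─┘ │ ┌───╴ ├─╴ │
│↳ ↑│ │↓ ↲│↑│↓ ← ↲│   │
├───┘ ╵ ╶─┘ │ ╶───┴───┤
│      ↳ → ↑│↳ → → → B│
└───────────┴─────────┘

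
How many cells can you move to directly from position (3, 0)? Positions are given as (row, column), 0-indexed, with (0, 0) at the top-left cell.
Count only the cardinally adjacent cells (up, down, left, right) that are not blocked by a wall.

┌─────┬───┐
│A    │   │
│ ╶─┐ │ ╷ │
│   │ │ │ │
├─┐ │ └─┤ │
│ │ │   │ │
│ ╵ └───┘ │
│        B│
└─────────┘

Checking passable neighbors of (3, 0):
Neighbors: (2, 0), (3, 1)
Count: 2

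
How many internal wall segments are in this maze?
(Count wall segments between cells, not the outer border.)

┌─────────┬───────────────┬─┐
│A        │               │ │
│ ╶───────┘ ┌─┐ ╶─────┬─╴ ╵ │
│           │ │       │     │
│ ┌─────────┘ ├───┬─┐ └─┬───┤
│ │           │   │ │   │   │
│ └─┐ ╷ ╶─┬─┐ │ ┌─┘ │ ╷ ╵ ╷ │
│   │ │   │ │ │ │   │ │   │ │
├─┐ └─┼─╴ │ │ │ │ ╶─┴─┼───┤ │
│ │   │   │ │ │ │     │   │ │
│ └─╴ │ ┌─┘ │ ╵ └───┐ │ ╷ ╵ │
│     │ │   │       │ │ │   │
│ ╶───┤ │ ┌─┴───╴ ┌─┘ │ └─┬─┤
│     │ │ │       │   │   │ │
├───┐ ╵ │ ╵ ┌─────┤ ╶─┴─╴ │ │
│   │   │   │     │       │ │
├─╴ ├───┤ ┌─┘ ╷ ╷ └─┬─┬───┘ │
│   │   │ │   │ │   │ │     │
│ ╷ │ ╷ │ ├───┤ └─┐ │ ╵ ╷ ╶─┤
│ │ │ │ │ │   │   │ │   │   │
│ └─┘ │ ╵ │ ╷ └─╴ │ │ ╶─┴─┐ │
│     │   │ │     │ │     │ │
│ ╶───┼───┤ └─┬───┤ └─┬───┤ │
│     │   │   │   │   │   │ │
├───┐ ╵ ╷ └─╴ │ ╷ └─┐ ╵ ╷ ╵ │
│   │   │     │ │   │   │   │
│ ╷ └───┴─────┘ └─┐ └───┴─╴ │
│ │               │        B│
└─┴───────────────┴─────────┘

Counting internal wall segments:
Total internal walls: 169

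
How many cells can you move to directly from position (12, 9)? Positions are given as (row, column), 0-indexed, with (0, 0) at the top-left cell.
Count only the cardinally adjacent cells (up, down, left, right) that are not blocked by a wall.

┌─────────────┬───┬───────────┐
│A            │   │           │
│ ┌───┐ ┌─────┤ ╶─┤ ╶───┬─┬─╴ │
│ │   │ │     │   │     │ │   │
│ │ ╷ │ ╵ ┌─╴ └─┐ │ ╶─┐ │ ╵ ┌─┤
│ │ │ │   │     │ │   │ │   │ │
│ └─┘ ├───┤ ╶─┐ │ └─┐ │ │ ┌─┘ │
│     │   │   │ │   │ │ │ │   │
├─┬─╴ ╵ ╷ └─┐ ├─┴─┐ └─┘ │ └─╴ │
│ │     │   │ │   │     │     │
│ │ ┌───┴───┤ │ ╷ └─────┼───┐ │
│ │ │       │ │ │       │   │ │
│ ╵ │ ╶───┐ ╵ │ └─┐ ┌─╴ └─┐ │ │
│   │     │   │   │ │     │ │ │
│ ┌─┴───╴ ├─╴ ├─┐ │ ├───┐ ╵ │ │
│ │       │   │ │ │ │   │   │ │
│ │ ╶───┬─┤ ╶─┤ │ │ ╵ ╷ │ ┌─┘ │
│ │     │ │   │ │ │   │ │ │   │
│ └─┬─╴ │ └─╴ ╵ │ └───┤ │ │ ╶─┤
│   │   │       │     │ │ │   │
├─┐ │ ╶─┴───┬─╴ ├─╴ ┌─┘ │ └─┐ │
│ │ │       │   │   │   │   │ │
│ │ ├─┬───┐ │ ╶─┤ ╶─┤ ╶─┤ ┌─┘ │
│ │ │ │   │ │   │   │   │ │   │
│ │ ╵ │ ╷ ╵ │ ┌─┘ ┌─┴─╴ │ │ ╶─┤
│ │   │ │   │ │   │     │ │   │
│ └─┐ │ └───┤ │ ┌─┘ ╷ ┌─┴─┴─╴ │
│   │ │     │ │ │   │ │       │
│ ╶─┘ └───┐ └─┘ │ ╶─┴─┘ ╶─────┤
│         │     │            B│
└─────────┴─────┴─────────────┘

Checking passable neighbors of (12, 9):
Neighbors: (13, 9), (12, 10)
Count: 2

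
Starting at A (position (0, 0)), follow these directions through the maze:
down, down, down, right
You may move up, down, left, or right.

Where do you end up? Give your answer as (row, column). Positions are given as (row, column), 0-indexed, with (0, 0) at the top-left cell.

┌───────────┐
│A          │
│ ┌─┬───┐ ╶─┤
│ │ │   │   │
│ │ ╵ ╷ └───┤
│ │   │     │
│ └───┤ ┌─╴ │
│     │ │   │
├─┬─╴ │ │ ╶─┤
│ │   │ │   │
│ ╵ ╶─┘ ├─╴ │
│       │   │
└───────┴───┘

Following directions step by step:
Start: (0, 0)
  down: (0, 0) → (1, 0)
  down: (1, 0) → (2, 0)
  down: (2, 0) → (3, 0)
  right: (3, 0) → (3, 1)
Final position: (3, 1)

Path taken:

┌───────────┐
│A          │
│ ┌─┬───┐ ╶─┤
│↓│ │   │   │
│ │ ╵ ╷ └───┤
│↓│   │     │
│ └───┤ ┌─╴ │
│↳ B  │ │   │
├─┬─╴ │ │ ╶─┤
│ │   │ │   │
│ ╵ ╶─┘ ├─╴ │
│       │   │
└───────┴───┘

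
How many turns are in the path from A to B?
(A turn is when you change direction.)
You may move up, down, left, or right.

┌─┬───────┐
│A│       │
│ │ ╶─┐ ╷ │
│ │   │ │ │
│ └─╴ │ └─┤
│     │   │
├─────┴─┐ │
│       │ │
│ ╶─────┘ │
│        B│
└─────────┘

Directions: down, down, right, right, up, left, up, right, right, down, down, right, down, down
Number of turns: 8

Solution:

┌─┬───────┐
│A│↱ → ↓  │
│ │ ╶─┐ ╷ │
│↓│↑ ↰│↓│ │
│ └─╴ │ └─┤
│↳ → ↑│↳ ↓│
├─────┴─┐ │
│       │↓│
│ ╶─────┘ │
│        B│
└─────────┘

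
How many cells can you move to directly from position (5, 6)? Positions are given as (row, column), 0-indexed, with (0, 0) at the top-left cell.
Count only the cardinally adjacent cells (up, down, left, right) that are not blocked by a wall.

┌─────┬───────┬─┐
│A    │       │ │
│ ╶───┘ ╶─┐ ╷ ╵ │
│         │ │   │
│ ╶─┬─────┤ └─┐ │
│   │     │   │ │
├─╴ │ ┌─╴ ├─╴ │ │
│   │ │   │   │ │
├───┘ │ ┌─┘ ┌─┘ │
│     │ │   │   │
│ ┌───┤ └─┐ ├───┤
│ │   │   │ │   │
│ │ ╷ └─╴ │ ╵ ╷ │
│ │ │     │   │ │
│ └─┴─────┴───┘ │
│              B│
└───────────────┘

Checking passable neighbors of (5, 6):
Neighbors: (6, 6), (5, 7)
Count: 2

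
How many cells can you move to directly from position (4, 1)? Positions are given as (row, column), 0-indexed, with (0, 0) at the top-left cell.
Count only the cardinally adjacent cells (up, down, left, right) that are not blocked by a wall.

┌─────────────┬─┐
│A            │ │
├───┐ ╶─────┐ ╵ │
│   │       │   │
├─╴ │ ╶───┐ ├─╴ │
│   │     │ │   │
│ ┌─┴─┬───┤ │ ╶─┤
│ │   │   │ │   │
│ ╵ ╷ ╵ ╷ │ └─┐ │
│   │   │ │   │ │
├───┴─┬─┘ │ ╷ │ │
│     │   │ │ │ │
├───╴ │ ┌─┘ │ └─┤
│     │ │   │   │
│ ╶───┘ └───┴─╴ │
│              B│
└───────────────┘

Checking passable neighbors of (4, 1):
Neighbors: (3, 1), (4, 0)
Count: 2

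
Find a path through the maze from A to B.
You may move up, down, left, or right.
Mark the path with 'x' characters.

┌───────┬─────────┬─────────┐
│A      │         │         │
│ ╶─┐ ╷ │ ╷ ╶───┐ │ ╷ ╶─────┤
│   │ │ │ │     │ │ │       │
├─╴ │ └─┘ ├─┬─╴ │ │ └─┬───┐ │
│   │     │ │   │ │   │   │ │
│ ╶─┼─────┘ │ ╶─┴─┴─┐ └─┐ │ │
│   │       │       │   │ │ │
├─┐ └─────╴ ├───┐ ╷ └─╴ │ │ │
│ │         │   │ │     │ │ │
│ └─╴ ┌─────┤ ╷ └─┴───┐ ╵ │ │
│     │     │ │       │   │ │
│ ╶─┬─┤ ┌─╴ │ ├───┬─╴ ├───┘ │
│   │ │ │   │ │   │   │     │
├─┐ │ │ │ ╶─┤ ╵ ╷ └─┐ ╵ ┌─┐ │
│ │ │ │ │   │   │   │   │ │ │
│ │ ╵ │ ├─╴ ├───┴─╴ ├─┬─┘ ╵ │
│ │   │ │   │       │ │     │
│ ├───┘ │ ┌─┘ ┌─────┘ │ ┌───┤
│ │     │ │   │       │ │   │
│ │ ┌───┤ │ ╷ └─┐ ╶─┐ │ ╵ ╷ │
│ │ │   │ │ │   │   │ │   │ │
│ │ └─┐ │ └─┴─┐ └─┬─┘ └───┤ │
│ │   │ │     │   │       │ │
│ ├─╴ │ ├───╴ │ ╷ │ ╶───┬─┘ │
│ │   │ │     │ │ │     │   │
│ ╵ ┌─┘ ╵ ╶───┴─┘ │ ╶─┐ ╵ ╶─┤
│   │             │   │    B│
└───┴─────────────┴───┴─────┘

Finding the shortest path through the maze:
Path length: 52 steps
Directions: right → right → down → down → right → right → up → up → right → down → right → right → down → left → down → right → right → right → down → right → right → up → left → up → left → up → up → right → down → right → right → right → down → down → down → down → down → down → down → left → left → down → down → right → up → right → down → down → down → left → down → right

Solution:

┌───────┬─────────┬─────────┐
│A x x  │x x      │x x      │
│ ╶─┐ ╷ │ ╷ ╶───┐ │ ╷ ╶─────┤
│   │x│ │x│x x x│ │x│x x x x│
├─╴ │ └─┘ ├─┬─╴ │ │ └─┬───┐ │
│   │x x x│ │x x│ │x x│   │x│
│ ╶─┼─────┘ │ ╶─┴─┴─┐ └─┐ │ │
│   │       │x x x x│x x│ │x│
├─┐ └─────╴ ├───┐ ╷ └─╴ │ │ │
│ │         │   │ │x x x│ │x│
│ └─╴ ┌─────┤ ╷ └─┴───┐ ╵ │ │
│     │     │ │       │   │x│
│ ╶─┬─┤ ┌─╴ │ ├───┬─╴ ├───┘ │
│   │ │ │   │ │   │   │    x│
├─┐ │ │ │ ╶─┤ ╵ ╷ └─┐ ╵ ┌─┐ │
│ │ │ │ │   │   │   │   │ │x│
│ │ ╵ │ ├─╴ ├───┴─╴ ├─┬─┘ ╵ │
│ │   │ │   │       │ │x x x│
│ ├───┘ │ ┌─┘ ┌─────┘ │ ┌───┤
│ │     │ │   │       │x│x x│
│ │ ┌───┤ │ ╷ └─┐ ╶─┐ │ ╵ ╷ │
│ │ │   │ │ │   │   │ │x x│x│
│ │ └─┐ │ └─┴─┐ └─┬─┘ └───┤ │
│ │   │ │     │   │       │x│
│ ├─╴ │ ├───╴ │ ╷ │ ╶───┬─┘ │
│ │   │ │     │ │ │     │x x│
│ ╵ ┌─┘ ╵ ╶───┴─┘ │ ╶─┐ ╵ ╶─┤
│   │             │   │  x B│
└───┴─────────────┴───┴─────┘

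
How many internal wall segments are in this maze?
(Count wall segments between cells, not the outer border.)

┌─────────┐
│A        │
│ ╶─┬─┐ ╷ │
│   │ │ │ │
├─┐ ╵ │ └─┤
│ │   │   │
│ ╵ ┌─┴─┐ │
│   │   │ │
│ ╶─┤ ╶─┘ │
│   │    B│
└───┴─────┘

Counting internal wall segments:
Total internal walls: 16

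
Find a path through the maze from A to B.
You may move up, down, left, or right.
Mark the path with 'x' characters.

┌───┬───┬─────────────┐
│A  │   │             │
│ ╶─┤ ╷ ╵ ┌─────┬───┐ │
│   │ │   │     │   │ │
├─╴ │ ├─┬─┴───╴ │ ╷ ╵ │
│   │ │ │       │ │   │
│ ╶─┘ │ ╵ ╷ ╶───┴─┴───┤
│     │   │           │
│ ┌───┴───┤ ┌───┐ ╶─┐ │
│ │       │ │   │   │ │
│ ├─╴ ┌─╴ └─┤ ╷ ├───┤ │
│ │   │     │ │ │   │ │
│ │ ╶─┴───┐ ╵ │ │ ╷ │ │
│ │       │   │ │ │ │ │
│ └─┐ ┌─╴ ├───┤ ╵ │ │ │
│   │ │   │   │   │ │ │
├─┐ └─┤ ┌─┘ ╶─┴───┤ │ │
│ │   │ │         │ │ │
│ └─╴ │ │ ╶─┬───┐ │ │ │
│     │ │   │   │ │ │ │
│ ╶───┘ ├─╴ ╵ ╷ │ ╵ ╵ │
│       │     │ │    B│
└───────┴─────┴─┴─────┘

Finding the shortest path through the maze:
Path length: 52 steps
Directions: down → right → down → left → down → down → down → down → down → right → down → right → down → left → left → down → right → right → right → up → up → up → right → up → left → left → left → up → right → up → right → right → down → right → down → right → up → up → right → down → down → down → right → up → up → right → down → down → down → down → down → right

Solution:

┌───┬───┬─────────────┐
│A  │   │             │
│ ╶─┤ ╷ ╵ ┌─────┬───┐ │
│x x│ │   │     │   │ │
├─╴ │ ├─┬─┴───╴ │ ╷ ╵ │
│x x│ │ │       │ │   │
│ ╶─┘ │ ╵ ╷ ╶───┴─┴───┤
│x    │   │           │
│ ┌───┴───┤ ┌───┐ ╶─┐ │
│x│  x x x│ │x x│   │ │
│ ├─╴ ┌─╴ └─┤ ╷ ├───┤ │
│x│x x│  x x│x│x│x x│ │
│ │ ╶─┴───┐ ╵ │ │ ╷ │ │
│x│x x x x│x x│x│x│x│ │
│ └─┐ ┌─╴ ├───┤ ╵ │ │ │
│x x│ │x x│   │x x│x│ │
├─┐ └─┤ ┌─┘ ╶─┴───┤ │ │
│ │x x│x│         │x│ │
│ └─╴ │ │ ╶─┬───┐ │ │ │
│x x x│x│   │   │ │x│ │
│ ╶───┘ ├─╴ ╵ ╷ │ ╵ ╵ │
│x x x x│     │ │  x B│
└───────┴─────┴─┴─────┘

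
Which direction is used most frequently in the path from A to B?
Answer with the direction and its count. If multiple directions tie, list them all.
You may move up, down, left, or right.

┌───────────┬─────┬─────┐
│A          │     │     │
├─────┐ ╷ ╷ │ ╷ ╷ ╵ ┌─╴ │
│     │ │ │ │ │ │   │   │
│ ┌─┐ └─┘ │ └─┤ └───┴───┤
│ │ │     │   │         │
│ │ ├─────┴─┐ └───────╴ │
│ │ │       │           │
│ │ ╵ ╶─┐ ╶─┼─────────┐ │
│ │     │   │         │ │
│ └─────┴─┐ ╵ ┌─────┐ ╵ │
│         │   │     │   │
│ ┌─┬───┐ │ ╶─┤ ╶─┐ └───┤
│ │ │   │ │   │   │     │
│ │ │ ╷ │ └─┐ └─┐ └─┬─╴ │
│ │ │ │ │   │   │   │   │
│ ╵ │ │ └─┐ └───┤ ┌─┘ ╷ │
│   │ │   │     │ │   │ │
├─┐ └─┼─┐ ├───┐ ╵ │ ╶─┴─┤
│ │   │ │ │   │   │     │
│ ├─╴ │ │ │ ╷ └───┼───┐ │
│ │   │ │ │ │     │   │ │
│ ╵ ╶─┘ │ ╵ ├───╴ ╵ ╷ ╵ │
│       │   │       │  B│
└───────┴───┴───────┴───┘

Directions: right, right, right, right, down, down, left, left, up, left, left, down, down, down, down, right, right, right, right, down, down, right, down, right, right, down, right, up, up, up, left, up, right, right, down, right, right, down, left, down, left, down, right, right, down, down
Counts: {'right': 18, 'down': 16, 'left': 7, 'up': 5}
Most common: right (18 times)

Solution:

┌───────────┬─────┬─────┐
│A → → → ↓  │     │     │
├─────┐ ╷ ╷ │ ╷ ╷ ╵ ┌─╴ │
│↓ ← ↰│ │↓│ │ │ │   │   │
│ ┌─┐ └─┘ │ └─┤ └───┴───┤
│↓│ │↑ ← ↲│   │         │
│ │ ├─────┴─┐ └───────╴ │
│↓│ │       │           │
│ │ ╵ ╶─┐ ╶─┼─────────┐ │
│↓│     │   │         │ │
│ └─────┴─┐ ╵ ┌─────┐ ╵ │
│↳ → → → ↓│   │↱ → ↓│   │
│ ┌─┬───┐ │ ╶─┤ ╶─┐ └───┤
│ │ │   │↓│   │↑ ↰│↳ → ↓│
│ │ │ ╷ │ └─┐ └─┐ └─┬─╴ │
│ │ │ │ │↳ ↓│   │↑  │↓ ↲│
│ ╵ │ │ └─┐ └───┤ ┌─┘ ╷ │
│   │ │   │↳ → ↓│↑│↓ ↲│ │
├─┐ └─┼─┐ ├───┐ ╵ │ ╶─┴─┤
│ │   │ │ │   │↳ ↑│↳ → ↓│
│ ├─╴ │ │ │ ╷ └───┼───┐ │
│ │   │ │ │ │     │   │↓│
│ ╵ ╶─┘ │ ╵ ├───╴ ╵ ╷ ╵ │
│       │   │       │  B│
└───────┴───┴───────┴───┘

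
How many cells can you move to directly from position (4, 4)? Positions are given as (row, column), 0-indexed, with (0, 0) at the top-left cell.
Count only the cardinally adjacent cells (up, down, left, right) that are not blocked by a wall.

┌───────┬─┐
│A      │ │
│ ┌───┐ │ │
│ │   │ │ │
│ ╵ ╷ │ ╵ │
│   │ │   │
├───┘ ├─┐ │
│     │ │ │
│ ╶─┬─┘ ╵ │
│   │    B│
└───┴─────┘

Checking passable neighbors of (4, 4):
Neighbors: (3, 4), (4, 3)
Count: 2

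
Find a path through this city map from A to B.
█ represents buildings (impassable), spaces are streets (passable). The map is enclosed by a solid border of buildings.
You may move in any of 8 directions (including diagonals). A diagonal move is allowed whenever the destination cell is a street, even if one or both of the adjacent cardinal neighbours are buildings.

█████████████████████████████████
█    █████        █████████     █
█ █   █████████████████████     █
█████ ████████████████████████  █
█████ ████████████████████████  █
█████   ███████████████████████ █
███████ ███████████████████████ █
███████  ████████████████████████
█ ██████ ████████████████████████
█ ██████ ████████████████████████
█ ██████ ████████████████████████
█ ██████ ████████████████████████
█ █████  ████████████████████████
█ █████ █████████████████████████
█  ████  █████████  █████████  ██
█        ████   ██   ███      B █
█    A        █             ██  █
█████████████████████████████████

Finding the shortest path from A to B:
Movement: 8-directional
Path length: 25 steps
Directions: right → right → right → right → right → right → right → right → up-right → right → down-right → right → right → right → right → right → right → right → right → right → right → right → up-right → right → right

Solution:

█████████████████████████████████
█    █████        █████████     █
█ █   █████████████████████     █
█████ ████████████████████████  █
█████ ████████████████████████  █
█████   ███████████████████████ █
███████ ███████████████████████ █
███████  ████████████████████████
█ ██████ ████████████████████████
█ ██████ ████████████████████████
█ ██████ ████████████████████████
█ ██████ ████████████████████████
█ █████  ████████████████████████
█ █████ █████████████████████████
█  ████  █████████  █████████  ██
█        ████ →↘██   ███    →→B █
█    A→→→→→→→↗█ →→→→→→→→→→→↗██  █
█████████████████████████████████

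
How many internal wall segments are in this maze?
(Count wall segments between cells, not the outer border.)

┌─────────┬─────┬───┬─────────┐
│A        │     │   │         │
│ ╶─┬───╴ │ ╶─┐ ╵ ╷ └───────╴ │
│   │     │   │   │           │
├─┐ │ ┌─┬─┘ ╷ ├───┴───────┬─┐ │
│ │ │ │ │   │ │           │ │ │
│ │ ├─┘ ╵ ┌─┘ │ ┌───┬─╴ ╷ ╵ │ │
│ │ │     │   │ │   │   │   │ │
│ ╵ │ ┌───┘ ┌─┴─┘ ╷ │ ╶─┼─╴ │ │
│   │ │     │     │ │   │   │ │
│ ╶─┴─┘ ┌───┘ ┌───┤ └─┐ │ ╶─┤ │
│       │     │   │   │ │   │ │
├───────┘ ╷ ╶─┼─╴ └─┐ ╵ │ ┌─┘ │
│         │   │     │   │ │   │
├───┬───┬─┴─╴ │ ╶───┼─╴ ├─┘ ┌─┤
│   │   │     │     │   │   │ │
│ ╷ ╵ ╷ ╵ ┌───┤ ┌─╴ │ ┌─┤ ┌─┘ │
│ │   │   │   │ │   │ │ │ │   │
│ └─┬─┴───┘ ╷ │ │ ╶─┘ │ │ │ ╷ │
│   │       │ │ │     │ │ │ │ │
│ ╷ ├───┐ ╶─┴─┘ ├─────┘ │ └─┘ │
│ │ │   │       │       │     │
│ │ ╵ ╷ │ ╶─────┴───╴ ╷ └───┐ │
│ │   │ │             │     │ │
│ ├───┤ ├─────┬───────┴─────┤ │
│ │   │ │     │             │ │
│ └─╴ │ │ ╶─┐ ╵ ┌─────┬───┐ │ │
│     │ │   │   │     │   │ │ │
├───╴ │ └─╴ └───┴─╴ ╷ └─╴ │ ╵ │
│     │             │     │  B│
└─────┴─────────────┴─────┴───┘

Counting internal wall segments:
Total internal walls: 196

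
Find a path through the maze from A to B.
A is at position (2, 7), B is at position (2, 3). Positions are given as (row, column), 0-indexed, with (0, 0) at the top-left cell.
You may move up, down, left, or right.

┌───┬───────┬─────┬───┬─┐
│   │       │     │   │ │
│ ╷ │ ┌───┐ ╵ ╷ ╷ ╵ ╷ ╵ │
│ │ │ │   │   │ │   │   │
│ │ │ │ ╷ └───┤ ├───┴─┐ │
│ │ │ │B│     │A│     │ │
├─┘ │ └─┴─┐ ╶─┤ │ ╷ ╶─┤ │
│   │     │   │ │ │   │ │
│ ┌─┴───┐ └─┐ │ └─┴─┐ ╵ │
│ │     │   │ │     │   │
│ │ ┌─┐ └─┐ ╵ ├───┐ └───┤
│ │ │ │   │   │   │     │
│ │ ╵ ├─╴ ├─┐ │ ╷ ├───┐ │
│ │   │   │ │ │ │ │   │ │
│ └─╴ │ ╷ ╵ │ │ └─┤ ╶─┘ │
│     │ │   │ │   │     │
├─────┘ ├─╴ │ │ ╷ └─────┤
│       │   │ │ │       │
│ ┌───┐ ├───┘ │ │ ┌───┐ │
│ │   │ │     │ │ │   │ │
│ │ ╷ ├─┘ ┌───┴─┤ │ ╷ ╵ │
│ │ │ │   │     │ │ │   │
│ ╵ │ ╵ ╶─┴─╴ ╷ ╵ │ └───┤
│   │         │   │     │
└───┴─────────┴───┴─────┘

Finding the shortest path from (2, 7) to (2, 3):
Path length: 26 steps
Directions: up → up → left → down → left → up → left → left → left → down → down → down → right → right → down → right → down → right → up → up → left → up → left → up → left → down

Solution:

┌───┬───────┬─────┬───┬─┐
│   │↓ ← ← ↰│↓ ↰  │   │ │
│ ╷ │ ┌───┐ ╵ ╷ ╷ ╵ ╷ ╵ │
│ │ │↓│↓ ↰│↑ ↲│↑│   │   │
│ │ │ │ ╷ └───┤ ├───┴─┐ │
│ │ │↓│B│↑ ↰  │A│     │ │
├─┘ │ └─┴─┐ ╶─┤ │ ╷ ╶─┤ │
│   │↳ → ↓│↑ ↰│ │ │   │ │
│ ┌─┴───┐ └─┐ │ └─┴─┐ ╵ │
│ │     │↳ ↓│↑│     │   │
│ │ ┌─┐ └─┐ ╵ ├───┐ └───┤
│ │ │ │   │↳ ↑│   │     │
│ │ ╵ ├─╴ ├─┐ │ ╷ ├───┐ │
│ │   │   │ │ │ │ │   │ │
│ └─╴ │ ╷ ╵ │ │ └─┤ ╶─┘ │
│     │ │   │ │   │     │
├─────┘ ├─╴ │ │ ╷ └─────┤
│       │   │ │ │       │
│ ┌───┐ ├───┘ │ │ ┌───┐ │
│ │   │ │     │ │ │   │ │
│ │ ╷ ├─┘ ┌───┴─┤ │ ╷ ╵ │
│ │ │ │   │     │ │ │   │
│ ╵ │ ╵ ╶─┴─╴ ╷ ╵ │ └───┤
│   │         │   │     │
└───┴─────────┴───┴─────┘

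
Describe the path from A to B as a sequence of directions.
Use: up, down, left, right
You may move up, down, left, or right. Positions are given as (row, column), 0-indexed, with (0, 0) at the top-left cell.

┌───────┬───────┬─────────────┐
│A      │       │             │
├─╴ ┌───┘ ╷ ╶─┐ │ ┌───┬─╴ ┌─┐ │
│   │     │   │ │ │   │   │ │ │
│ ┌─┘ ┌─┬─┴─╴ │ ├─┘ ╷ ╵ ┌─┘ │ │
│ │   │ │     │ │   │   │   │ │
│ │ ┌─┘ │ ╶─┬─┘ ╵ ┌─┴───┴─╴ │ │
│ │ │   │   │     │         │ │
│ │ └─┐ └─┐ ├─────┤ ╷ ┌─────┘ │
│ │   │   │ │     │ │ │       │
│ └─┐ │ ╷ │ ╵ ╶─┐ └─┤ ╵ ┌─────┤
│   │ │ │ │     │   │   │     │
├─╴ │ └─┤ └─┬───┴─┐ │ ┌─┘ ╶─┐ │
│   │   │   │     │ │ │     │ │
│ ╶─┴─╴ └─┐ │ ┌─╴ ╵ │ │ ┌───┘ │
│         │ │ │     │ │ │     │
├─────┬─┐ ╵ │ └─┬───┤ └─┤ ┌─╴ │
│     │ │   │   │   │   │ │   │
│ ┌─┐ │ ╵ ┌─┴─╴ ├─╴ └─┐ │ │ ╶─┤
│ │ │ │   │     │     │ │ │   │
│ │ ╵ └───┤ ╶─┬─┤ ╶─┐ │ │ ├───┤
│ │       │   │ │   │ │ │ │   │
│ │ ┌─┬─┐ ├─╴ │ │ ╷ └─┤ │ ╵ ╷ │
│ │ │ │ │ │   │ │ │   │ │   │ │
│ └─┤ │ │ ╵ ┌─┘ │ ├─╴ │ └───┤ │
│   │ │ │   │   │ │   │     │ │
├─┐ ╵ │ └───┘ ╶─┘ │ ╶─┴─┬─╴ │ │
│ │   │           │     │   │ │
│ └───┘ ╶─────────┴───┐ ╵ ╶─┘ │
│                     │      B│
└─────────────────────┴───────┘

Finding the path and converting it to directions:
Path through cells: (0,0) → (0,1) → (1,1) → (1,0) → (2,0) → (3,0) → (4,0) → (5,0) → (5,1) → (6,1) → (6,0) → (7,0) → (7,1) → (7,2) → (7,3) → (6,3) → (6,2) → (5,2) → (4,2) → (4,1) → (3,1) → (2,1) → (2,2) → (1,2) → (1,3) → (1,4) → (0,4) → (0,5) → (0,6) → (0,7) → (1,7) → (2,7) → (3,7) → (3,8) → (2,8) → (2,9) → (1,9) → (1,10) → (2,10) → (2,11) → (1,11) → (1,12) → (0,12) → (0,13) → (0,14) → (1,14) → (2,14) → (3,14) → (4,14) → (4,13) → (4,12) → (4,11) → (5,11) → (5,10) → (6,10) → (7,10) → (8,10) → (8,11) → (9,11) → (10,11) → (11,11) → (12,11) → (12,12) → (12,13) → (13,13) → (13,12) → (14,12) → (14,13) → (14,14)
Directions: right, down, left, down, down, down, down, right, down, left, down, right, right, right, up, left, up, up, left, up, up, right, up, right, right, up, right, right, right, down, down, down, right, up, right, up, right, down, right, up, right, up, right, right, down, down, down, down, left, left, left, down, left, down, down, down, right, down, down, down, down, right, right, down, left, down, right, right

Solution:

┌───────┬───────┬─────────────┐
│A ↓    │↱ → → ↓│        ↱ → ↓│
├─╴ ┌───┘ ╷ ╶─┐ │ ┌───┬─╴ ┌─┐ │
│↓ ↲│↱ → ↑│   │↓│ │↱ ↓│↱ ↑│ │↓│
│ ┌─┘ ┌─┬─┴─╴ │ ├─┘ ╷ ╵ ┌─┘ │ │
│↓│↱ ↑│ │     │↓│↱ ↑│↳ ↑│   │↓│
│ │ ┌─┘ │ ╶─┬─┘ ╵ ┌─┴───┴─╴ │ │
│↓│↑│   │   │  ↳ ↑│         │↓│
│ │ └─┐ └─┐ ├─────┤ ╷ ┌─────┘ │
│↓│↑ ↰│   │ │     │ │ │↓ ← ← ↲│
│ └─┐ │ ╷ │ ╵ ╶─┐ └─┤ ╵ ┌─────┤
│↳ ↓│↑│ │ │     │   │↓ ↲│     │
├─╴ │ └─┤ └─┬───┴─┐ │ ┌─┘ ╶─┐ │
│↓ ↲│↑ ↰│   │     │ │↓│     │ │
│ ╶─┴─╴ └─┐ │ ┌─╴ ╵ │ │ ┌───┘ │
│↳ → → ↑  │ │ │     │↓│ │     │
├─────┬─┐ ╵ │ └─┬───┤ └─┤ ┌─╴ │
│     │ │   │   │   │↳ ↓│ │   │
│ ┌─┐ │ ╵ ┌─┴─╴ ├─╴ └─┐ │ │ ╶─┤
│ │ │ │   │     │     │↓│ │   │
│ │ ╵ └───┤ ╶─┬─┤ ╶─┐ │ │ ├───┤
│ │       │   │ │   │ │↓│ │   │
│ │ ┌─┬─┐ ├─╴ │ │ ╷ └─┤ │ ╵ ╷ │
│ │ │ │ │ │   │ │ │   │↓│   │ │
│ └─┤ │ │ ╵ ┌─┘ │ ├─╴ │ └───┤ │
│   │ │ │   │   │ │   │↳ → ↓│ │
├─┐ ╵ │ └───┘ ╶─┘ │ ╶─┴─┬─╴ │ │
│ │   │           │     │↓ ↲│ │
│ └───┘ ╶─────────┴───┐ ╵ ╶─┘ │
│                     │  ↳ → B│
└─────────────────────┴───────┘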